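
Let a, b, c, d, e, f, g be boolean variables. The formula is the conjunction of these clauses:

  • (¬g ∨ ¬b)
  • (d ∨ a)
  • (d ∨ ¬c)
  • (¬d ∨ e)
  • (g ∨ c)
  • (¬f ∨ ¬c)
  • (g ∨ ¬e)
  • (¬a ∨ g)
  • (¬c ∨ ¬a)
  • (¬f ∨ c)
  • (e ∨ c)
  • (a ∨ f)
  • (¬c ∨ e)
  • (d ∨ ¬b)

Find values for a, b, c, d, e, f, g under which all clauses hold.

a=True, b=False, c=False, d=False, e=True, f=False, g=True

Pure literal: b appears only negated; assign b = False.
Set a = True and propagate.
  then g is forced to True.
  then c is forced to False.
  then f is forced to False.
  then e is forced to True.
d is now unconstrained; take d = False.
Check each clause:
  1. (¬b ∨ ¬g) — ¬b is true.
  2. (a ∨ d) — a is true.
  3. (¬c ∨ d) — ¬c is true.
  4. (¬d ∨ e) — ¬d is true.
  5. (c ∨ g) — g is true.
  6. (¬c ∨ ¬f) — ¬f is true.
  7. (¬e ∨ g) — g is true.
  8. (¬a ∨ g) — g is true.
  9. (¬c ∨ ¬a) — ¬c is true.
  10. (c ∨ ¬f) — ¬f is true.
  11. (e ∨ c) — e is true.
  12. (f ∨ a) — a is true.
  13. (e ∨ ¬c) — e is true.
  14. (d ∨ ¬b) — ¬b is true.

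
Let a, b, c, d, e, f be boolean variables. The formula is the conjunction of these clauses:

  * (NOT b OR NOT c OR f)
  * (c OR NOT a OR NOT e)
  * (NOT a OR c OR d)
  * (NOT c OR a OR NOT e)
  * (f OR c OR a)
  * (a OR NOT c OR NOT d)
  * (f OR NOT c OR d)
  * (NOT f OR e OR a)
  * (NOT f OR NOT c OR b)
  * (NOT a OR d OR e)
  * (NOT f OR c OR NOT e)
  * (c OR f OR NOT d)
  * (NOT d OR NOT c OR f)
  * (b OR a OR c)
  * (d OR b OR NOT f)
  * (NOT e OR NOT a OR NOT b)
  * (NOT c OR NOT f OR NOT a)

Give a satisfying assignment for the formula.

a=True, b=False, c=False, d=True, e=False, f=True

Check each clause:
  1. (NOT b OR NOT c OR f) — NOT c is true.
  2. (c OR NOT e OR NOT a) — NOT e is true.
  3. (d OR NOT a OR c) — d is true.
  4. (NOT c OR a OR NOT e) — a is true.
  5. (f OR a OR c) — a is true.
  6. (a OR NOT d OR NOT c) — a is true.
  7. (f OR d OR NOT c) — d is true.
  8. (NOT f OR e OR a) — a is true.
  9. (NOT c OR NOT f OR b) — NOT c is true.
  10. (NOT a OR d OR e) — d is true.
  11. (c OR NOT e OR NOT f) — NOT e is true.
  12. (NOT d OR c OR f) — f is true.
  13. (NOT c OR NOT d OR f) — NOT c is true.
  14. (a OR c OR b) — a is true.
  15. (b OR NOT f OR d) — d is true.
  16. (NOT a OR NOT e OR NOT b) — NOT e is true.
  17. (NOT c OR NOT a OR NOT f) — NOT c is true.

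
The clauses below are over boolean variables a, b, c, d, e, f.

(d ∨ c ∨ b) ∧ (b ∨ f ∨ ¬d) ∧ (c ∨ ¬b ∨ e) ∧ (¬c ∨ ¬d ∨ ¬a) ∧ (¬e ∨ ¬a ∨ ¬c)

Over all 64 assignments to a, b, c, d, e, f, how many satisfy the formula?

30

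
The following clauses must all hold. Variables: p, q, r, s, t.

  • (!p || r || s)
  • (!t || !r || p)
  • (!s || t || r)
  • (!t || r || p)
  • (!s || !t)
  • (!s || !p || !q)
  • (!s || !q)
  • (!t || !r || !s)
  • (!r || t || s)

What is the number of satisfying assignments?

Satisfying assignments:
  p=0 q=0 r=0 s=0 t=0
  p=0 q=0 r=1 s=1 t=0
  p=0 q=1 r=0 s=0 t=0
  p=1 q=0 r=1 s=0 t=1
  p=1 q=0 r=1 s=1 t=0
  p=1 q=1 r=1 s=0 t=1
Count: 6.

6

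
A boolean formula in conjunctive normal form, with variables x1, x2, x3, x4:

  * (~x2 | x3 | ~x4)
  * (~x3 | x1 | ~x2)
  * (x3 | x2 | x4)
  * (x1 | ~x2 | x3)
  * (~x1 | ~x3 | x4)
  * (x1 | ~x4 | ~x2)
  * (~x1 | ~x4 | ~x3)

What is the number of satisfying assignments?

The models are:
  x1=0 x2=0 x3=0 x4=1
  x1=0 x2=0 x3=1 x4=0
  x1=0 x2=0 x3=1 x4=1
  x1=1 x2=0 x3=0 x4=1
  x1=1 x2=1 x3=0 x4=0
That's 5 in total.

5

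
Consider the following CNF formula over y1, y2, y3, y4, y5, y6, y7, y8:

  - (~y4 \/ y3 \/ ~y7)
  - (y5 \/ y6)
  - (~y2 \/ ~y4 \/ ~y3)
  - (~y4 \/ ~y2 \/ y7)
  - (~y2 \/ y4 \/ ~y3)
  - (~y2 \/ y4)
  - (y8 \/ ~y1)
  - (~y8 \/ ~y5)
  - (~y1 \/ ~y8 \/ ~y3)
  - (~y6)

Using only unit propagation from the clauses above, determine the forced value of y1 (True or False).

(~y6) is a unit clause: y6 = False.
(y5 \/ y6): since y6 = False, the clause reduces to (y5). y5 = True.
In (~y5 \/ ~y8), ~y5 is now false; ~y8 must hold, so y8 = False.
(~y1 \/ y8): since y8 = False, the clause reduces to (~y1). y1 = False.

False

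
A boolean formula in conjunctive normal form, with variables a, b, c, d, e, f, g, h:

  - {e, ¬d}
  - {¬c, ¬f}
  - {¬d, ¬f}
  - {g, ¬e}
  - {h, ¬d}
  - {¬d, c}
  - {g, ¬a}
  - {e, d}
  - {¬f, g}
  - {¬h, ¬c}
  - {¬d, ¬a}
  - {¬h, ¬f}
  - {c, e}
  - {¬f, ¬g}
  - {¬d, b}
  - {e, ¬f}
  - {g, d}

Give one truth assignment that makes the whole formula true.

a=True, b=True, c=False, d=False, e=True, f=False, g=True, h=False

Check each clause:
  1. {¬d, e} — ¬d is true.
  2. {¬c, ¬f} — ¬f is true.
  3. {¬d, ¬f} — ¬f is true.
  4. {g, ¬e} — g is true.
  5. {h, ¬d} — ¬d is true.
  6. {c, ¬d} — ¬d is true.
  7. {g, ¬a} — g is true.
  8. {e, d} — e is true.
  9. {¬f, g} — ¬f is true.
  10. {¬c, ¬h} — ¬h is true.
  11. {¬a, ¬d} — ¬d is true.
  12. {¬h, ¬f} — ¬h is true.
  13. {c, e} — e is true.
  14. {¬f, ¬g} — ¬f is true.
  15. {¬d, b} — b is true.
  16. {e, ¬f} — ¬f is true.
  17. {g, d} — g is true.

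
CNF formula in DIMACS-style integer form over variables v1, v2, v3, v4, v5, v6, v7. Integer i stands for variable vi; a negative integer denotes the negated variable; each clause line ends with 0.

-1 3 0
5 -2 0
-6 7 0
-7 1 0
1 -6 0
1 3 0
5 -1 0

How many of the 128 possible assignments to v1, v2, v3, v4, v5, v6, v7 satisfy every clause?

Split on v1, then v3.
  v1=1, v3=1: v2, v4 free; 3 ways for (v5,v6,v7) × 2^2 = 12.
  v1=1, v3=0: a clause becomes empty — 0.
  v1=0, v3=1: v4 free; 3 ways for (v2,v5,v6,v7) × 2^1 = 6.
  v1=0, v3=0: a clause becomes empty — 0.
Total: 12 + 0 + 6 + 0 = 18.

18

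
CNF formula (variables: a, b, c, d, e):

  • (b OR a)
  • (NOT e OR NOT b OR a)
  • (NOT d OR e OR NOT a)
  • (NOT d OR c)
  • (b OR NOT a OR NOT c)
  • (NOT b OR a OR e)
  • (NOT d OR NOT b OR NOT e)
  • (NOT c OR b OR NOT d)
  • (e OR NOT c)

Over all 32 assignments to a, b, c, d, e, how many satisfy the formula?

5

The models are:
  a=T b=F c=F d=F e=F
  a=T b=F c=F d=F e=T
  a=T b=T c=F d=F e=F
  a=T b=T c=F d=F e=T
  a=T b=T c=T d=F e=T
Count: 5.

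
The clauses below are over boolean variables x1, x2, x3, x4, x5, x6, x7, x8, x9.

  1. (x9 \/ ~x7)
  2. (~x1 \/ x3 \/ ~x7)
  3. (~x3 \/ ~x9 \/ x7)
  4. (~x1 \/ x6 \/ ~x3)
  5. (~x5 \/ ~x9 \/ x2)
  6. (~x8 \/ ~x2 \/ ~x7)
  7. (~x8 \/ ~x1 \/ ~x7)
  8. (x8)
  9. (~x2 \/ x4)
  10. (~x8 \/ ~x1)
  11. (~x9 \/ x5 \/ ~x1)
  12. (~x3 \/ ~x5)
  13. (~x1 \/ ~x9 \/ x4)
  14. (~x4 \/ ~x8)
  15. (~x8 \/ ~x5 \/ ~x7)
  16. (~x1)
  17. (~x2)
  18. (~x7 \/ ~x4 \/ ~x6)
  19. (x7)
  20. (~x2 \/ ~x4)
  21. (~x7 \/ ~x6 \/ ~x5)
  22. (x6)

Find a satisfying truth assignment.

(x8) is a unit clause, so x8 = True.
The clause (~x1) is unit: x1 must be False.
Unit propagation: (~x4) forces x4 = False.
Unit propagation: (~x2) forces x2 = False.
Unit propagation: (x7) forces x7 = True.
The clause (x9) is unit: x9 must be True.
Unit propagation: (~x5) forces x5 = False.
Unit propagation: (x6) forces x6 = True.
x3 is now unconstrained; take x3 = True.

x1=F, x2=F, x3=T, x4=F, x5=F, x6=T, x7=T, x8=T, x9=T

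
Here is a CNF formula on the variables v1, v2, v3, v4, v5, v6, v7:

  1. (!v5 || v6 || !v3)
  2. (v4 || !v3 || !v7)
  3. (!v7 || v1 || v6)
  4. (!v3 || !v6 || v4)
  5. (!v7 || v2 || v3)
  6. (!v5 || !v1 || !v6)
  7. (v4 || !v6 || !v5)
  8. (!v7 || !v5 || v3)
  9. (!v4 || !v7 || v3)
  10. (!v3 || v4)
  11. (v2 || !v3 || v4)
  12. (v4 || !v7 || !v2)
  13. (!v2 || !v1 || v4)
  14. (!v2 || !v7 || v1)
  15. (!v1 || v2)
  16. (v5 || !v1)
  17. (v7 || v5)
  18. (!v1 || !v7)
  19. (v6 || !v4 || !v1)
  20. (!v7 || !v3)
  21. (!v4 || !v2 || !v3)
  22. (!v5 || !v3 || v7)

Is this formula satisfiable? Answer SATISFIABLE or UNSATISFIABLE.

Try v1 = False.
The remaining clauses are satisfied by v2 = True, v3 = False, v4 = True, v5 = True, v6 = True, v7 = False.
So v1 = F, v2 = T, v3 = F, v4 = T, v5 = T, v6 = T, v7 = F is a satisfying assignment.

SATISFIABLE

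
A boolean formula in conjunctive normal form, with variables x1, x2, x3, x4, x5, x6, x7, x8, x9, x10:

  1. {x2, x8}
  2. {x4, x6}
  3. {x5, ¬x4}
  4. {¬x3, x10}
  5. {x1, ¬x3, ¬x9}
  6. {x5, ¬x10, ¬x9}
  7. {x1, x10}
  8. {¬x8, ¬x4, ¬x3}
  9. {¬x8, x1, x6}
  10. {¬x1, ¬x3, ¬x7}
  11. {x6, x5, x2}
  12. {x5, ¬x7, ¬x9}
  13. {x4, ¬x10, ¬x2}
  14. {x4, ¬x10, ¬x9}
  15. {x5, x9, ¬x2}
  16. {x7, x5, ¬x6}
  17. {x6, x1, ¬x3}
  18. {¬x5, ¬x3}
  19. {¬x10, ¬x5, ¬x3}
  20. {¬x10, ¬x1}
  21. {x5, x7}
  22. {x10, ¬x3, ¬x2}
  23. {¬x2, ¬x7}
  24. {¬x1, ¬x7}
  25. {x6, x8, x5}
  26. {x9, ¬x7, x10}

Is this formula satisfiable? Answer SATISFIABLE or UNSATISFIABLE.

Pure literal: x3 appears only negated; assign x3 = False.
Set x1 = False and propagate.
  then x10 is forced to True.
Branch on x2: take x2 = False.
  then x8 is forced to True.
  then x6 is forced to True.
Branch on x4: take x4 = False.
  then x9 is forced to False.
The remaining clauses are satisfied by x5 = True, x7 = False.
Every clause has at least one true literal under this assignment.
So x1 = False, x2 = False, x3 = False, x4 = False, x5 = True, x6 = True, x7 = False, x8 = True, x9 = False, x10 = True is a satisfying assignment.

SATISFIABLE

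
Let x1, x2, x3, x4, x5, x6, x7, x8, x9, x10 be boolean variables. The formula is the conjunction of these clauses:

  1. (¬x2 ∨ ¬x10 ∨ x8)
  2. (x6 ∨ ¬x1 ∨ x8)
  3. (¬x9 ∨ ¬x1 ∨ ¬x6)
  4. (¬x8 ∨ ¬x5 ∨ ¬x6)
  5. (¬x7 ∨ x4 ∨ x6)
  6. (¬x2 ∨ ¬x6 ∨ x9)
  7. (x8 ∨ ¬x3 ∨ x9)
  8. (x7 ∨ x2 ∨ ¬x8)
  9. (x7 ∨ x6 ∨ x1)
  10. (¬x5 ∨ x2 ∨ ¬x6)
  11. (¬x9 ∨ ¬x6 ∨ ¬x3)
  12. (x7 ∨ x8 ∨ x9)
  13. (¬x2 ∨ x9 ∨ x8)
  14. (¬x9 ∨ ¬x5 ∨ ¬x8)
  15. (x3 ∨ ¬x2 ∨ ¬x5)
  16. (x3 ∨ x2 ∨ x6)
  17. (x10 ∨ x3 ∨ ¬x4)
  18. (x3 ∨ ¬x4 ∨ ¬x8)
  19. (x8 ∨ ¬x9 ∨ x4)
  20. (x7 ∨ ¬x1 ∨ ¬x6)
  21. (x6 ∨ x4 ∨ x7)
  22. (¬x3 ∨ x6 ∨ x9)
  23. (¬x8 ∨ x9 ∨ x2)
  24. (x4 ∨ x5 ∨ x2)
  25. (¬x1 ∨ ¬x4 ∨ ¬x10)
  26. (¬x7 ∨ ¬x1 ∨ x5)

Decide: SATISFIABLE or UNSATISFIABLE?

Try x1 = False.
Branch on x2: take x2 = False.
Set x3 = False and propagate.
  then x6 is forced to True.
  then x5 is forced to False.
  then x4 is forced to True.
  then x10 is forced to True.
  then x8 is forced to False.
The remaining clauses are satisfied by x7 = True, x9 = False.
Every clause has at least one true literal under this assignment.
So x1=False, x2=False, x3=False, x4=True, x5=False, x6=True, x7=True, x8=False, x9=False, x10=True is a satisfying assignment.

SATISFIABLE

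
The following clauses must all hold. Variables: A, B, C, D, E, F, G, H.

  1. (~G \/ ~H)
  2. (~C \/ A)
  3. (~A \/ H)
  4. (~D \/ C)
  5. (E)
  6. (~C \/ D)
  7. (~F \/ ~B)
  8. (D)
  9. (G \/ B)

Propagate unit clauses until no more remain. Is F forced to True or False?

False

Unit clause (E) sets E = True.
(D) stands alone — D = True.
In (~D \/ C), ~D is now false; C must hold, so C = True.
(~C \/ A) with C = True leaves only A, so A = True.
(~A \/ H) with A = True leaves only H, so H = True.
(~H \/ ~G) with H = True leaves only ~G, so G = False.
(G \/ B): since G = False, the clause reduces to (B). B = True.
(~F \/ ~B): since B = True, the clause reduces to (~F). F = False.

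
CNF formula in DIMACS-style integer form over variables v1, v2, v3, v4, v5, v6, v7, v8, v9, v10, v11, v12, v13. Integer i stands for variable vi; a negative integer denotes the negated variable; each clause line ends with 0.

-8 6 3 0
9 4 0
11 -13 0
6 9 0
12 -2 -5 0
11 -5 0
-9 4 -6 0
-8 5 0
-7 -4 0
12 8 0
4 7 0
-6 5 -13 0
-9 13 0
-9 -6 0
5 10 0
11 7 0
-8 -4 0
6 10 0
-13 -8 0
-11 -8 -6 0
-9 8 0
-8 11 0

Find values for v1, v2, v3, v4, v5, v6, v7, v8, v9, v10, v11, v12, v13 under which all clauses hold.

v1 = False, v2 = True, v3 = False, v4 = True, v5 = True, v6 = True, v7 = False, v8 = False, v9 = False, v10 = True, v11 = True, v12 = True, v13 = False

Check each clause:
  1. (v3 | v6 | ~v8) — ~v8 is true.
  2. (v9 | v4) — v4 is true.
  3. (~v13 | v11) — v11 is true.
  4. (v6 | v9) — v6 is true.
  5. (~v5 | ~v2 | v12) — v12 is true.
  6. (v11 | ~v5) — v11 is true.
  7. (v4 | ~v9 | ~v6) — v4 is true.
  8. (~v8 | v5) — ~v8 is true.
  9. (~v7 | ~v4) — ~v7 is true.
  10. (v12 | v8) — v12 is true.
  11. (v7 | v4) — v4 is true.
  12. (~v6 | v5 | ~v13) — ~v13 is true.
  13. (v13 | ~v9) — ~v9 is true.
  14. (~v9 | ~v6) — ~v9 is true.
  15. (v10 | v5) — v10 is true.
  16. (v7 | v11) — v11 is true.
  17. (~v8 | ~v4) — ~v8 is true.
  18. (v10 | v6) — v10 is true.
  19. (~v13 | ~v8) — ~v8 is true.
  20. (~v6 | ~v8 | ~v11) — ~v8 is true.
  21. (v8 | ~v9) — ~v9 is true.
  22. (v11 | ~v8) — ~v8 is true.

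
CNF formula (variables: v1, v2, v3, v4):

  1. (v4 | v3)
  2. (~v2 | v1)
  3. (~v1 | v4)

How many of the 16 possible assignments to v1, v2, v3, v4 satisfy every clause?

Split on v1, then v4.
  v1=T, v4=T: remaining (v2,v3) ∈ {(F,F); (F,T); (T,F); (T,T)} — 4.
  v1=T, v4=F: a clause becomes empty — 0.
  v1=F, v4=T: remaining (v2,v3) ∈ {(F,F); (F,T)} — 2.
  v1=F, v4=F: remaining (v2,v3) ∈ {(F,T)} — 1.
Total: 4 + 0 + 2 + 1 = 7.

7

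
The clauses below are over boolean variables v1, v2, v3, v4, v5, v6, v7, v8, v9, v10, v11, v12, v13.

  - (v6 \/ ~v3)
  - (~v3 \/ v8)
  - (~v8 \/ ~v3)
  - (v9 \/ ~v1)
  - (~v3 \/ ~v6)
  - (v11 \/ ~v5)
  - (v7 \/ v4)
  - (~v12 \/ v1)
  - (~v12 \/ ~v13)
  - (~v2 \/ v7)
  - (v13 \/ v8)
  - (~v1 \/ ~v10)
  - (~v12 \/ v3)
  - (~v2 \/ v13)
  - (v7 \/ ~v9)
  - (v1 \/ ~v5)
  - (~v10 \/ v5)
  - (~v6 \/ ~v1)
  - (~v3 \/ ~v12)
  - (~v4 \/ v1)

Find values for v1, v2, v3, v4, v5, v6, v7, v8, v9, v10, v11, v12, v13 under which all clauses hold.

v1 = F, v2 = T, v3 = F, v4 = F, v5 = F, v6 = F, v7 = T, v8 = T, v9 = T, v10 = F, v11 = T, v12 = F, v13 = T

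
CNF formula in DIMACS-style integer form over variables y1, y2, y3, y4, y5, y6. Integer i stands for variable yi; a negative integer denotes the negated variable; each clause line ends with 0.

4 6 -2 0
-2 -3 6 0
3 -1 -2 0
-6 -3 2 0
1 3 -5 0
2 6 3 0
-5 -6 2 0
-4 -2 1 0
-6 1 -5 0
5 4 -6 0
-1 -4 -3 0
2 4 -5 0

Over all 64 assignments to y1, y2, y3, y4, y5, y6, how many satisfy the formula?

Split on y2, then y6.
  y2=1, y6=1: remaining (y1,y3,y4,y5) ∈ {(1,1,0,1)} — 1.
  y2=1, y6=0: a clause becomes empty — 0.
  y2=0, y6=1: remaining (y1,y3,y4,y5) ∈ {(0,0,1,0); (1,0,1,0)} — 2.
  y2=0, y6=0: remaining (y1,y3,y4,y5) ∈ {(0,1,0,0); (0,1,1,0); (0,1,1,1); (1,1,0,0)} — 4.
Total: 1 + 0 + 2 + 4 = 7.

7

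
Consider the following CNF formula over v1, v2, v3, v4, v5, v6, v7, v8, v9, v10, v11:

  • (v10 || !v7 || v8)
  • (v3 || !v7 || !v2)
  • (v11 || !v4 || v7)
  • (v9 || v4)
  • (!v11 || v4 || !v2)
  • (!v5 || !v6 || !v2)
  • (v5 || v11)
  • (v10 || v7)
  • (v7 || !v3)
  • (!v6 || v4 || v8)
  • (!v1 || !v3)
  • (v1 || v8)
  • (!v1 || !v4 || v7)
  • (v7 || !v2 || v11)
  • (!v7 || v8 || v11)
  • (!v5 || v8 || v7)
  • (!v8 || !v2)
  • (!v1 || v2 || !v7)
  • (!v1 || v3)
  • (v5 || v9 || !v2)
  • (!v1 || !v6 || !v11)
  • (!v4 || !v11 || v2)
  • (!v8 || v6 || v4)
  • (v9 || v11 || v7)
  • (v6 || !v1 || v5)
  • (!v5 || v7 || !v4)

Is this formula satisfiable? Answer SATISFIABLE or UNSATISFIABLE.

SATISFIABLE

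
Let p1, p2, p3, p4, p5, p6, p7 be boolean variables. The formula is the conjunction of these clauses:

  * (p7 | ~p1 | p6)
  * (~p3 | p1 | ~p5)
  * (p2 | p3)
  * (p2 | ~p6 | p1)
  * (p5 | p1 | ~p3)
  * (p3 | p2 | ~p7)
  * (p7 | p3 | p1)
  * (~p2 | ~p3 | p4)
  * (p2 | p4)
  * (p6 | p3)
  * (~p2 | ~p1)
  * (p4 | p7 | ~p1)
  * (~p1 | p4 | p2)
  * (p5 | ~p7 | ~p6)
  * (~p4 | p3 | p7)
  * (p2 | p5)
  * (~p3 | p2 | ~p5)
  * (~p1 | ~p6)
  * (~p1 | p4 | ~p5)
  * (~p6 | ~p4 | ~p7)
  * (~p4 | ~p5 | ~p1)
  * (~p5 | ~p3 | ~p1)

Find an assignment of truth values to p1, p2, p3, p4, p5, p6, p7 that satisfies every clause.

Try p1 = False.
The remaining clauses are satisfied by p2 = True, p3 = False, p4 = False, p5 = True, p6 = True, p7 = True.
Check each clause:
  1. (p6 | p7 | ~p1) — p7 is true.
  2. (~p3 | p1 | ~p5) — ~p3 is true.
  3. (p2 | p3) — p2 is true.
  4. (p1 | ~p6 | p2) — p2 is true.
  5. (~p3 | p5 | p1) — ~p3 is true.
  6. (p3 | p2 | ~p7) — p2 is true.
  7. (p3 | p7 | p1) — p7 is true.
  8. (p4 | ~p3 | ~p2) — ~p3 is true.
  9. (p4 | p2) — p2 is true.
  10. (p6 | p3) — p6 is true.
  11. (~p2 | ~p1) — ~p1 is true.
  12. (p7 | p4 | ~p1) — ~p1 is true.
  13. (~p1 | p4 | p2) — p2 is true.
  14. (p5 | ~p7 | ~p6) — p5 is true.
  15. (p7 | p3 | ~p4) — ~p4 is true.
  16. (p2 | p5) — p2 is true.
  17. (p2 | ~p3 | ~p5) — p2 is true.
  18. (~p1 | ~p6) — ~p1 is true.
  19. (p4 | ~p1 | ~p5) — ~p1 is true.
  20. (~p7 | ~p6 | ~p4) — ~p4 is true.
  21. (~p5 | ~p4 | ~p1) — ~p4 is true.
  22. (~p5 | ~p1 | ~p3) — ~p3 is true.

p1=F, p2=T, p3=F, p4=F, p5=T, p6=T, p7=T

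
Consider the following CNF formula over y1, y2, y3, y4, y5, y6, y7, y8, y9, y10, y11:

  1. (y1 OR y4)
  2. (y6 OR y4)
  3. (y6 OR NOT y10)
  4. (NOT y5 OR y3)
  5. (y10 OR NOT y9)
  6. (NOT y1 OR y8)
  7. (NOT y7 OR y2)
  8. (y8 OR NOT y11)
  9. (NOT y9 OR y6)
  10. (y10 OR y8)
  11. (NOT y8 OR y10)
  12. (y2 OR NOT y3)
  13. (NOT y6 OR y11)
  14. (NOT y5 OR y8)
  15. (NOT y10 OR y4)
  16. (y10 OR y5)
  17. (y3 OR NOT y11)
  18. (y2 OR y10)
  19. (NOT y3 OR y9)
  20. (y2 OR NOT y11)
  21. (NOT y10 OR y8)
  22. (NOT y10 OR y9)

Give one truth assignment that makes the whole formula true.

Pure literal: y2 appears only positively; assign y2 = True.
y4 occurs only positively in the remaining clauses — set y4 = True.
Branch on y1: take y1 = True.
  then y8 is forced to True.
  then y10 is forced to True.
  then y6 is forced to True.
  then y11 is forced to True.
  then y3 is forced to True.
  then y9 is forced to True.
y5, y7 are now unconstrained; take y5 = True, y7 = False.
Every clause has at least one true literal under this assignment.

y1 = T, y2 = T, y3 = T, y4 = T, y5 = T, y6 = T, y7 = F, y8 = T, y9 = T, y10 = T, y11 = T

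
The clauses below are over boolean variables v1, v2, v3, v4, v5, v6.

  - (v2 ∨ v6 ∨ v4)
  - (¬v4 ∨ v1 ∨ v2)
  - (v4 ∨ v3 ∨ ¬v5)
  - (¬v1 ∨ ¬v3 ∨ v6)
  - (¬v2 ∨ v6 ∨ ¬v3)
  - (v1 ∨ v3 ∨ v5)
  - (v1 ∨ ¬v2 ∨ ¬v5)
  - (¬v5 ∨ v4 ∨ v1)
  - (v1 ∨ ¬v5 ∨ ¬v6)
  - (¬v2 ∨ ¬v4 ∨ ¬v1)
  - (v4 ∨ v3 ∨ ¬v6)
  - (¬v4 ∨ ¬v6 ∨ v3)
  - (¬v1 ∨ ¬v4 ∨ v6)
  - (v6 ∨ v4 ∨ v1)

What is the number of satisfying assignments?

10

Split on v1, then v4.
  v1=T, v4=T: remaining (v2,v3,v5,v6) ∈ {(F,T,F,T); (F,T,T,T)} — 2.
  v1=T, v4=F: 5 of the 16 assignments to (v2,v3,v5,v6) work.
  v1=F, v4=T: remaining (v2,v3,v5,v6) ∈ {(T,T,F,T)} — 1.
  v1=F, v4=F: remaining (v2,v3,v5,v6) ∈ {(F,T,F,T); (T,T,F,T)} — 2.
Total: 2 + 5 + 1 + 2 = 10.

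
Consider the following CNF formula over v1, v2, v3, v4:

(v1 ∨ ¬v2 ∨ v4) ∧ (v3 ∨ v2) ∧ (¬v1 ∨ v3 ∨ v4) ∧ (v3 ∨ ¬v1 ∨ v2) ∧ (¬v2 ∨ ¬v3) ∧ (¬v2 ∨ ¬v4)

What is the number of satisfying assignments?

4

Satisfying assignments:
  v1=0 v2=0 v3=1 v4=0
  v1=0 v2=0 v3=1 v4=1
  v1=1 v2=0 v3=1 v4=0
  v1=1 v2=0 v3=1 v4=1
That's 4 in total.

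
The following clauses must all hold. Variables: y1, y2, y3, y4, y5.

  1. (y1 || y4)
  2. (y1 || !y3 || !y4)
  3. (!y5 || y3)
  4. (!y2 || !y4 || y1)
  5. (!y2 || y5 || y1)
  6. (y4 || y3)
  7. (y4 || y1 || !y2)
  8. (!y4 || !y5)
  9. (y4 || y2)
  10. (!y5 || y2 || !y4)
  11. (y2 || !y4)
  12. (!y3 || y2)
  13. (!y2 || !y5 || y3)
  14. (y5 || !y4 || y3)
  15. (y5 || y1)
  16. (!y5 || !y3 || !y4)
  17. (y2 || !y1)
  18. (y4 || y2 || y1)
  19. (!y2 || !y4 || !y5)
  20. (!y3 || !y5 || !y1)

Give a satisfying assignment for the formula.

y1=T, y2=T, y3=T, y4=T, y5=F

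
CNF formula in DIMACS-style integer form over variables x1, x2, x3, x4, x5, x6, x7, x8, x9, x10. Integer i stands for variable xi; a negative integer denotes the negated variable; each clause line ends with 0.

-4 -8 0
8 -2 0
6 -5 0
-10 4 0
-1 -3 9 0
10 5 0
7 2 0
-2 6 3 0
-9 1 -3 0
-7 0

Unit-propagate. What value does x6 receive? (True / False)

True

(~x7) is a unit clause: x7 = False.
From (x7 \/ x2) and x7 = False: x2 = True.
(~x2 \/ x8): since x2 = True, the clause reduces to (x8). x8 = True.
In (~x8 \/ ~x4), ~x8 is now false; ~x4 must hold, so x4 = False.
(~x10 \/ x4) with x4 = False leaves only ~x10, so x10 = False.
(x5 \/ x10) with x10 = False leaves only x5, so x5 = True.
(~x5 \/ x6): since x5 = True, the clause reduces to (x6). x6 = True.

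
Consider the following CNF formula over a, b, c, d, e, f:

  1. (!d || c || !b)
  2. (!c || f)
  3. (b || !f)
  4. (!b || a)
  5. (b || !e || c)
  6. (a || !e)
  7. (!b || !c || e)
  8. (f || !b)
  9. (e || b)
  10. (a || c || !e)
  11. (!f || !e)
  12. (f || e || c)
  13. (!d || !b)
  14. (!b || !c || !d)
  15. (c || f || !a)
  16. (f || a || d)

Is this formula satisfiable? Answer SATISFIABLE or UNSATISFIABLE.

SATISFIABLE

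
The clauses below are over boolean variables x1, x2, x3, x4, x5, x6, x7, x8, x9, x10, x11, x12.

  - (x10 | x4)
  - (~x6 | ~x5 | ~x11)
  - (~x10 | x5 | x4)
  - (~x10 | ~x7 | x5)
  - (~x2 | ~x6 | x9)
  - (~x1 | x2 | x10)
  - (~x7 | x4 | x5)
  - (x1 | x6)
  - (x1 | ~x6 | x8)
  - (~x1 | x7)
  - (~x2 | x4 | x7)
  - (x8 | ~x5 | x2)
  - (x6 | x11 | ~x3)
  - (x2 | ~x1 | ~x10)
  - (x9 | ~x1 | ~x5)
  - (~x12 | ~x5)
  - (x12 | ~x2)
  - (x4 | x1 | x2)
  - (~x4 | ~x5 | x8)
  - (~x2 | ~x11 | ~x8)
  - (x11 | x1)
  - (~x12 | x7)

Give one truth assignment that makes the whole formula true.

Pure literal: x3 appears only negated; assign x3 = False.
x9 occurs only positively in the remaining clauses — set x9 = True.
Branch on x1: take x1 = True.
  then x7 is forced to True.
Try x2 = True.
  then x12 is forced to True.
  then x5 is forced to False.
  then x10 is forced to False.
  then x4 is forced to True.
Branch on x8: take x8 = False.
x6, x11 are now unconstrained; take x6 = False, x11 = True.
Every clause has at least one true literal under this assignment.

x1=T, x2=T, x3=F, x4=T, x5=F, x6=F, x7=T, x8=F, x9=T, x10=F, x11=T, x12=T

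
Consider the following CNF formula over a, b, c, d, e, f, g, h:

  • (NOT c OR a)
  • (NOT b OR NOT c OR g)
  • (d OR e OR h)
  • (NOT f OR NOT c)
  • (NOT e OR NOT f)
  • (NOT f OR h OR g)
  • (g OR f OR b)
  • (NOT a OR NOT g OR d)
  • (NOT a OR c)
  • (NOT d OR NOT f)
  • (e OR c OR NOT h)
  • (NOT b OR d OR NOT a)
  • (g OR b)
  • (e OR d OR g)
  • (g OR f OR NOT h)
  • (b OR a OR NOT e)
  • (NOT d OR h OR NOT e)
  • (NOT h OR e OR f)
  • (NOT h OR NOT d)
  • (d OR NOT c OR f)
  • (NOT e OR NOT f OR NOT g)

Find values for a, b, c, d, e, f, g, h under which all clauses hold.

a = False  b = True  c = False  d = False  e = True  f = False  g = True  h = False

Set a = False and propagate.
  then c is forced to False.
Branch on b: take b = True.
The remaining clauses are satisfied by d = False, e = True, f = False, g = True, h = False.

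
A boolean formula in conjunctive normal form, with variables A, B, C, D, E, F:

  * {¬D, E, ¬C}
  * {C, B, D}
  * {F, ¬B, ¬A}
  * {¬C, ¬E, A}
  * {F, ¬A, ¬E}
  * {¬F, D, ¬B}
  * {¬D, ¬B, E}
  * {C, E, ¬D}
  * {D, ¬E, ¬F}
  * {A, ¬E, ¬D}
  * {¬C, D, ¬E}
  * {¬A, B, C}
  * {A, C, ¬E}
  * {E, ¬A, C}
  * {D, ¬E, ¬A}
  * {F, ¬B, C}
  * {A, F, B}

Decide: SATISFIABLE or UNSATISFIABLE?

SATISFIABLE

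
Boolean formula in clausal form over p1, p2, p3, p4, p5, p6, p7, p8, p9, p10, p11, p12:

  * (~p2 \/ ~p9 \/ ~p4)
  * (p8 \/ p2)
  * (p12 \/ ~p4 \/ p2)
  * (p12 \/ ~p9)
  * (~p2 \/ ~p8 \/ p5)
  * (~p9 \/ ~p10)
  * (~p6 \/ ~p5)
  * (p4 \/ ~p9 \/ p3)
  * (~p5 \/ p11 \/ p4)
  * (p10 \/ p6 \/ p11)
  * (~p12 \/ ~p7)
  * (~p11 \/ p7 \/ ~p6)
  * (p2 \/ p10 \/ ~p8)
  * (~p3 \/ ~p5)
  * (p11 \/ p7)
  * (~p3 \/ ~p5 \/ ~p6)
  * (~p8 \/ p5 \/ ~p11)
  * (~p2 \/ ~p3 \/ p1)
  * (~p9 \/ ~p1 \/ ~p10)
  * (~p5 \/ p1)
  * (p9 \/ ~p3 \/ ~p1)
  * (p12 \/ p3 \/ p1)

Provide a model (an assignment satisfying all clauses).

p1 = T, p2 = T, p3 = F, p4 = T, p5 = T, p6 = F, p7 = F, p8 = F, p9 = F, p10 = T, p11 = T, p12 = T

Check each clause:
  1. (~p9 \/ ~p2 \/ ~p4) — ~p9 is true.
  2. (p8 \/ p2) — p2 is true.
  3. (p2 \/ ~p4 \/ p12) — p2 is true.
  4. (~p9 \/ p12) — p12 is true.
  5. (p5 \/ ~p8 \/ ~p2) — ~p8 is true.
  6. (~p10 \/ ~p9) — ~p9 is true.
  7. (~p6 \/ ~p5) — ~p6 is true.
  8. (p4 \/ ~p9 \/ p3) — p4 is true.
  9. (p4 \/ ~p5 \/ p11) — p11 is true.
  10. (p6 \/ p10 \/ p11) — p10 is true.
  11. (~p7 \/ ~p12) — ~p7 is true.
  12. (~p11 \/ p7 \/ ~p6) — ~p6 is true.
  13. (p10 \/ p2 \/ ~p8) — ~p8 is true.
  14. (~p3 \/ ~p5) — ~p3 is true.
  15. (p7 \/ p11) — p11 is true.
  16. (~p3 \/ ~p6 \/ ~p5) — ~p6 is true.
  17. (~p11 \/ p5 \/ ~p8) — ~p8 is true.
  18. (~p2 \/ p1 \/ ~p3) — p1 is true.
  19. (~p1 \/ ~p9 \/ ~p10) — ~p9 is true.
  20. (~p5 \/ p1) — p1 is true.
  21. (~p1 \/ p9 \/ ~p3) — ~p3 is true.
  22. (p12 \/ p1 \/ p3) — p1 is true.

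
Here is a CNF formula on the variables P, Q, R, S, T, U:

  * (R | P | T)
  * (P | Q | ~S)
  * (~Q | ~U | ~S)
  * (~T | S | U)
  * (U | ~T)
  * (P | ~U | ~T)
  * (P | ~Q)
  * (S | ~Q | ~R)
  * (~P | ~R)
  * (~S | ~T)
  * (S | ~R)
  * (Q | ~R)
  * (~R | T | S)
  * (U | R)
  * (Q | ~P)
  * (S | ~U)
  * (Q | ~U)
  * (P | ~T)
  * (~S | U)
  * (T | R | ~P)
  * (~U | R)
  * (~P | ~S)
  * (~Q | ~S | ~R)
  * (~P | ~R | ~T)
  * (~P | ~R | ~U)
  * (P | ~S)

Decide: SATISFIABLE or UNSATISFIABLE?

UNSATISFIABLE

P = True:
  propagation gives R=False, U=True; an empty clause results — contradiction.
P = False:
  propagation gives Q=False, S=False, R=False, T=True; an empty clause results — contradiction.
Every branch closes, so no satisfying assignment exists.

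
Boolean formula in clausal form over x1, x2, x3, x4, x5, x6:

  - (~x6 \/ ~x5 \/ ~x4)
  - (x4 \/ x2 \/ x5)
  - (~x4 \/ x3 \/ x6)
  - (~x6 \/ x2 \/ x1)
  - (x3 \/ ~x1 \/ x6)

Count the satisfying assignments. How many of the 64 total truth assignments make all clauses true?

Case analysis on x6 and x4:
  x6=T, x4=T: x3 free; 3 ways for (x1,x2,x5) × 2^1 = 6.
  x6=T, x4=F: x3 free; 5 ways for (x1,x2,x5) × 2^1 = 10.
  x6=F, x4=T: forces x3=T; x1, x2, x5 free → 2^3 = 8.
  x6=F, x4=F: 9 of the 16 assignments to (x1,x2,x3,x5) work.
Total: 6 + 10 + 8 + 9 = 33.

33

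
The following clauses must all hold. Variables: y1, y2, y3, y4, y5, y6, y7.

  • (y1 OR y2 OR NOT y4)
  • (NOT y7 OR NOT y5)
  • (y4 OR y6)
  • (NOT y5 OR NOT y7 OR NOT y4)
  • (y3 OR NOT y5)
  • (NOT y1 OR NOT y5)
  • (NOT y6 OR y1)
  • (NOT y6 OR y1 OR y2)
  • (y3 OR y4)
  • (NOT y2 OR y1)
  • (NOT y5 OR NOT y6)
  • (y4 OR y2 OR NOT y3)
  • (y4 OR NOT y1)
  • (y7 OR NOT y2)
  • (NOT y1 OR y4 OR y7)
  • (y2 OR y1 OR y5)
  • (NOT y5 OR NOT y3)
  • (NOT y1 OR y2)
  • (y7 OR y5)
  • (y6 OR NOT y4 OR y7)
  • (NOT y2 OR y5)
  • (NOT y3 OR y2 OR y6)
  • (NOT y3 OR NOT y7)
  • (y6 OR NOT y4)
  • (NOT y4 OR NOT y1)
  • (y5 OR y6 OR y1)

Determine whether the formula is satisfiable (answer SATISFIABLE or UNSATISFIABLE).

y1 = True:
  propagation gives y5=False, y4=True; an empty clause results — contradiction.
y1 = False:
  propagation gives y6=False, y4=True; an empty clause results — contradiction.
Every branch closes, so no satisfying assignment exists.

UNSATISFIABLE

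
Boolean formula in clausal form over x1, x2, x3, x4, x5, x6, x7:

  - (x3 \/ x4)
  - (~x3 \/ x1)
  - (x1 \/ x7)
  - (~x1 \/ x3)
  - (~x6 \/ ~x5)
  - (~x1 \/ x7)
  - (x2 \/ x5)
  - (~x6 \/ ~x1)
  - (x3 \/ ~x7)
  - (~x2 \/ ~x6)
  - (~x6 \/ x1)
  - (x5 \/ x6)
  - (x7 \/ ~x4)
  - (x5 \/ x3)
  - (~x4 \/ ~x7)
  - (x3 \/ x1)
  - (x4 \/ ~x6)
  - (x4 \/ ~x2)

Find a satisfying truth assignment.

Branch on x1: take x1 = True.
  then x3 is forced to True.
  then x7 is forced to True.
  then x6 is forced to False.
  then x5 is forced to True.
  then x4 is forced to False.
  then x2 is forced to False.

x1=T, x2=F, x3=T, x4=F, x5=T, x6=F, x7=T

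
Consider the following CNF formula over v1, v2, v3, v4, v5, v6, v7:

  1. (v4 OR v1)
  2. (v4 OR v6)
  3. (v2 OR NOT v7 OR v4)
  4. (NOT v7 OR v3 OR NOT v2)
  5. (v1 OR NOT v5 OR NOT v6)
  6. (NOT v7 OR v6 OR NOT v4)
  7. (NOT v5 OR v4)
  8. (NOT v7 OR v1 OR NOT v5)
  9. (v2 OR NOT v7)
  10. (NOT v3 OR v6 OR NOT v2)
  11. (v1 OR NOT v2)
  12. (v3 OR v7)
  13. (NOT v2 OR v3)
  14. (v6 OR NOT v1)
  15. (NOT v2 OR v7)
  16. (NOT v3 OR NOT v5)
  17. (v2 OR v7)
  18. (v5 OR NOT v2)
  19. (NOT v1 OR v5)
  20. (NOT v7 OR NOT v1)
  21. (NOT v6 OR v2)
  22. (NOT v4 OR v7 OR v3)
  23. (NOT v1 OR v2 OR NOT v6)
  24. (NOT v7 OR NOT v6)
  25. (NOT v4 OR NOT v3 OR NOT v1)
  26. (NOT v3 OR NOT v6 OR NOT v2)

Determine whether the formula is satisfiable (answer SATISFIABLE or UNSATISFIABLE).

UNSATISFIABLE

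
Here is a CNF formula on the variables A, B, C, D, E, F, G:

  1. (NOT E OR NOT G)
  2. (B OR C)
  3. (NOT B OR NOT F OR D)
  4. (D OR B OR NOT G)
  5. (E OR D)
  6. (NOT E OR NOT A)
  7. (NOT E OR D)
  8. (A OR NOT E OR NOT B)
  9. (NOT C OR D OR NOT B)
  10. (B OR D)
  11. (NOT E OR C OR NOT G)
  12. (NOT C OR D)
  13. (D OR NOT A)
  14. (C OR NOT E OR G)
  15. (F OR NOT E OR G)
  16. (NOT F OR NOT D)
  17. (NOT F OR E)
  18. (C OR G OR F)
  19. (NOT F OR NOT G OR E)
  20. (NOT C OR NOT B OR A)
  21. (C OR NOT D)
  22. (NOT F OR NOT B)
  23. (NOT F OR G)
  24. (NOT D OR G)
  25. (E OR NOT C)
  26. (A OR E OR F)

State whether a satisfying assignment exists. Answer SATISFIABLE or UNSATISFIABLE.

UNSATISFIABLE

E = True:
  propagation gives G=False, A=False, D=True; an empty clause results — contradiction.
E = False:
  propagation gives D=True, F=False, C=True; an empty clause results — contradiction.
Every branch closes, so no satisfying assignment exists.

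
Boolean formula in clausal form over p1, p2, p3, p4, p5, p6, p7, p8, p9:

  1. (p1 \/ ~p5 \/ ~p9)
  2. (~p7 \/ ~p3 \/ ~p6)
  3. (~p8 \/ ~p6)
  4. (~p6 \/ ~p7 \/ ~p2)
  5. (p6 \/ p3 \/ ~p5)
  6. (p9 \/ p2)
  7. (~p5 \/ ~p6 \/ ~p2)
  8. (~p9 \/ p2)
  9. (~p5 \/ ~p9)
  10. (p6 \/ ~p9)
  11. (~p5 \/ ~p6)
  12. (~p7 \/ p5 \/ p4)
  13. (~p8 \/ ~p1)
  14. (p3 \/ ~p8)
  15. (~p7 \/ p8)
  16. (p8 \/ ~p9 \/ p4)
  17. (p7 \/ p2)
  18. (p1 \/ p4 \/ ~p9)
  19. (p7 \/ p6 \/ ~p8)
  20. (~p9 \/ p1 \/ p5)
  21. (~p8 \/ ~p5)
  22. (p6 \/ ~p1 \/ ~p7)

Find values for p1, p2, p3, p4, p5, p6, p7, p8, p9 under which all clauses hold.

p1=True, p2=True, p3=True, p4=True, p5=False, p6=False, p7=False, p8=False, p9=False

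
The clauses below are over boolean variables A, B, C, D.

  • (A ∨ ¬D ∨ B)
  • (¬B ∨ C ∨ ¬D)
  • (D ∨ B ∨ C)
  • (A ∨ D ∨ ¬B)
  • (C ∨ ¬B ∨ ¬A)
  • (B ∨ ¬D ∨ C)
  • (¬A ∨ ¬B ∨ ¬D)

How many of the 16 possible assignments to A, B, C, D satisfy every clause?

The models are:
  A=0 B=0 C=1 D=0
  A=0 B=1 C=1 D=1
  A=1 B=0 C=1 D=0
  A=1 B=0 C=1 D=1
  A=1 B=1 C=1 D=0
Count: 5.

5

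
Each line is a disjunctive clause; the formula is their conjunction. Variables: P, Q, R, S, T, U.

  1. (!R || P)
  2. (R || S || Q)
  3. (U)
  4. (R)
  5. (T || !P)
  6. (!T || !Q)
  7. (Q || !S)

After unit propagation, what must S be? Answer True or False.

(U) is a unit clause: U = True.
(R) is a unit clause: R = True.
From (!R || P) and R = True: P = True.
From (!P || T) and P = True: T = True.
In (!Q || !T), !T is now false; !Q must hold, so Q = False.
From (!S || Q) and Q = False: S = False.

False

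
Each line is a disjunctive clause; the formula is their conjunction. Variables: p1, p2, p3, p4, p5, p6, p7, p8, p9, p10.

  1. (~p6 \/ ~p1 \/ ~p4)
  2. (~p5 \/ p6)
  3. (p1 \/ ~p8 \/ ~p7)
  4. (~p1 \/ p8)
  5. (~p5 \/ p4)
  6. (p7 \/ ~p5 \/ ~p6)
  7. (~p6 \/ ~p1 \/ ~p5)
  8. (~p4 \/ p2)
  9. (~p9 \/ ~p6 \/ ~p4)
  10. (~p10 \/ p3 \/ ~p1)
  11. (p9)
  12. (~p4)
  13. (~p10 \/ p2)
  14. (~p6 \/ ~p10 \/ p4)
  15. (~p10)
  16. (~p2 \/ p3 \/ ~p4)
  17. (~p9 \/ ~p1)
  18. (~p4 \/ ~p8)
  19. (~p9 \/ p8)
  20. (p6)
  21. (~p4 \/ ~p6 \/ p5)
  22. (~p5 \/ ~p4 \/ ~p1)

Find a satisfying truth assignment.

The clause (p9) is unit: p9 must be True.
The clause (~p4) is unit: p4 must be False.
The clause (~p5) is unit: p5 must be False.
The clause (~p10) is unit: p10 must be False.
(~p1) is a unit clause, so p1 = False.
The clause (p8) is unit: p8 must be True.
Unit propagation: (~p7) forces p7 = False.
(p6) is a unit clause, so p6 = True.
p2, p3 are now unconstrained; take p2 = True, p3 = True.
Every clause has at least one true literal under this assignment.
Check each clause:
  1. (~p1 \/ ~p6 \/ ~p4) — ~p4 is true.
  2. (p6 \/ ~p5) — ~p5 is true.
  3. (~p8 \/ ~p7 \/ p1) — ~p7 is true.
  4. (~p1 \/ p8) — p8 is true.
  5. (p4 \/ ~p5) — ~p5 is true.
  6. (p7 \/ ~p6 \/ ~p5) — ~p5 is true.
  7. (~p6 \/ ~p5 \/ ~p1) — ~p5 is true.
  8. (p2 \/ ~p4) — p2 is true.
  9. (~p6 \/ ~p4 \/ ~p9) — ~p4 is true.
  10. (~p10 \/ p3 \/ ~p1) — p3 is true.
  11. (p9) — p9 is true.
  12. (~p4) — ~p4 is true.
  13. (p2 \/ ~p10) — p2 is true.
  14. (~p6 \/ ~p10 \/ p4) — ~p10 is true.
  15. (~p10) — ~p10 is true.
  16. (~p2 \/ p3 \/ ~p4) — p3 is true.
  17. (~p9 \/ ~p1) — ~p1 is true.
  18. (~p4 \/ ~p8) — ~p4 is true.
  19. (~p9 \/ p8) — p8 is true.
  20. (p6) — p6 is true.
  21. (p5 \/ ~p4 \/ ~p6) — ~p4 is true.
  22. (~p1 \/ ~p5 \/ ~p4) — ~p5 is true.

p1=0, p2=1, p3=1, p4=0, p5=0, p6=1, p7=0, p8=1, p9=1, p10=0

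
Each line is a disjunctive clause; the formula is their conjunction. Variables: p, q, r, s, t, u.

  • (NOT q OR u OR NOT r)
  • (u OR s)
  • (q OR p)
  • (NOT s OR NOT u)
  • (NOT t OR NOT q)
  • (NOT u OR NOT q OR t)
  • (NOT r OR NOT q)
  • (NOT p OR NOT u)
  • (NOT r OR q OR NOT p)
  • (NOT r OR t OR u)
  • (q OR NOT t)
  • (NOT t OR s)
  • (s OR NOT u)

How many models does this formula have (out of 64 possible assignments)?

3

Satisfying assignments:
  p=0 q=1 r=0 s=1 t=0 u=0
  p=1 q=0 r=0 s=1 t=0 u=0
  p=1 q=1 r=0 s=1 t=0 u=0
That's 3 in total.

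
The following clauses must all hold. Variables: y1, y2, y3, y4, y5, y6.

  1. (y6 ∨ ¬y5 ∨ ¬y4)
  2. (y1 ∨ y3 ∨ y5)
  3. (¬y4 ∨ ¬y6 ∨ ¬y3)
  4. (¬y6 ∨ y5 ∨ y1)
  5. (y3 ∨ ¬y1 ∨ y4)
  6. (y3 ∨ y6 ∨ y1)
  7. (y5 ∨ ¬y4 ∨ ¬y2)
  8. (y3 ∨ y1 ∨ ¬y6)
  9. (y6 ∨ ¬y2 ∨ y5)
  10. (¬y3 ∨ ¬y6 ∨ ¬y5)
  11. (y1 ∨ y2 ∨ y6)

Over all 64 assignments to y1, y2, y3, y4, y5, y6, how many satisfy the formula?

Case analysis on y6 and y1:
  y6=T, y1=T: 5 of the 16 assignments to (y2,y3,y4,y5) work.
  y6=T, y1=F: a clause becomes empty — 0.
  y6=F, y1=T: 5 of the 16 assignments to (y2,y3,y4,y5) work.
  y6=F, y1=F: remaining (y2,y3,y4,y5) ∈ {(T,T,F,T)} — 1.
Total: 5 + 0 + 5 + 1 = 11.

11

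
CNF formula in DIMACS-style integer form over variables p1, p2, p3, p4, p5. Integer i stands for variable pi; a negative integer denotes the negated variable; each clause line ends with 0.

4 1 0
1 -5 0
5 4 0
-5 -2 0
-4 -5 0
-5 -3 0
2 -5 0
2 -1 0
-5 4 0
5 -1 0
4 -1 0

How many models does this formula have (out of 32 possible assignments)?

4

Satisfying assignments:
  p1=0 p2=0 p3=0 p4=1 p5=0
  p1=0 p2=0 p3=1 p4=1 p5=0
  p1=0 p2=1 p3=0 p4=1 p5=0
  p1=0 p2=1 p3=1 p4=1 p5=0
That's 4 in total.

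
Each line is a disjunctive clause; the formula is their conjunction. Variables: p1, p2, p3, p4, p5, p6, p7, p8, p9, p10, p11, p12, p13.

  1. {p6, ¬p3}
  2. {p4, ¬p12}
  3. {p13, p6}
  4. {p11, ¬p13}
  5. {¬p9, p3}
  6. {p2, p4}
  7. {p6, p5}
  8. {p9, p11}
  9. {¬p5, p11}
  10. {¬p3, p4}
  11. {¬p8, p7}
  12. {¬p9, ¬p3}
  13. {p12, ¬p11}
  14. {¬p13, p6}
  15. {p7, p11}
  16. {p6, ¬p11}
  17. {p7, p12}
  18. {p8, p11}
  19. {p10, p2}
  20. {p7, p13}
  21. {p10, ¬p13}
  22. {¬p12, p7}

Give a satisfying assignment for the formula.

p4 occurs only positively in the remaining clauses — set p4 = True.
Pure literal: p6 appears only positively; assign p6 = True.
Set p2 = False and propagate.
  then p10 is forced to True.
Try p3 = True.
  then p9 is forced to False.
  then p11 is forced to True.
  then p12 is forced to True.
  then p7 is forced to True.
p1, p5, p8, p13 are now unconstrained; take p1 = True, p5 = False, p8 = False, p13 = False.
Every clause has at least one true literal under this assignment.

p1=True, p2=False, p3=True, p4=True, p5=False, p6=True, p7=True, p8=False, p9=False, p10=True, p11=True, p12=True, p13=False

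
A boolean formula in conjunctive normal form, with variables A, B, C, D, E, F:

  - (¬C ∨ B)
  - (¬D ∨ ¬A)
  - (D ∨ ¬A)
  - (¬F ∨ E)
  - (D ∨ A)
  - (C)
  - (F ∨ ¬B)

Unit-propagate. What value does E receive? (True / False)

True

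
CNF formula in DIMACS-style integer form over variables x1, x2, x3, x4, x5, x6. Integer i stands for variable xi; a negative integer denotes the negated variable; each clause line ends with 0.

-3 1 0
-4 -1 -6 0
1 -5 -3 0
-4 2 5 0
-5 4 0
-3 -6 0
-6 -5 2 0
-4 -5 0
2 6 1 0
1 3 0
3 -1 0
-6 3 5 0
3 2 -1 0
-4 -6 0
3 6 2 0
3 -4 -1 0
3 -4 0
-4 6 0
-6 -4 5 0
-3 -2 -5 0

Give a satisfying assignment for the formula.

x1=T, x2=T, x3=T, x4=F, x5=F, x6=F

Set x1 = True and propagate.
  then x3 is forced to True.
  then x6 is forced to False.
  then x4 is forced to False.
  then x5 is forced to False.
x2 is now unconstrained; take x2 = True.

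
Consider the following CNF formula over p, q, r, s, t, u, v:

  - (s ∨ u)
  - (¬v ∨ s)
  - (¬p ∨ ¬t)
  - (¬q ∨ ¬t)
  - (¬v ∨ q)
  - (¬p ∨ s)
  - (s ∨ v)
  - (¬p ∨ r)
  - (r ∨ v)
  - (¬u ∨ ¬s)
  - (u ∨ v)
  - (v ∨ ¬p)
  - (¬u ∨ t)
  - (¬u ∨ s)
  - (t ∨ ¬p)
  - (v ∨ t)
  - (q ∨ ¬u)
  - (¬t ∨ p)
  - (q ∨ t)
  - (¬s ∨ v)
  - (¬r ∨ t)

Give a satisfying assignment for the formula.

p = F, q = T, r = F, s = T, t = F, u = F, v = T

Check each clause:
  1. (u ∨ s) — s is true.
  2. (¬v ∨ s) — s is true.
  3. (¬p ∨ ¬t) — ¬t is true.
  4. (¬t ∨ ¬q) — ¬t is true.
  5. (¬v ∨ q) — q is true.
  6. (¬p ∨ s) — s is true.
  7. (s ∨ v) — s is true.
  8. (r ∨ ¬p) — ¬p is true.
  9. (v ∨ r) — v is true.
  10. (¬s ∨ ¬u) — ¬u is true.
  11. (u ∨ v) — v is true.
  12. (¬p ∨ v) — ¬p is true.
  13. (¬u ∨ t) — ¬u is true.
  14. (s ∨ ¬u) — ¬u is true.
  15. (t ∨ ¬p) — ¬p is true.
  16. (t ∨ v) — v is true.
  17. (q ∨ ¬u) — ¬u is true.
  18. (¬t ∨ p) — ¬t is true.
  19. (q ∨ t) — q is true.
  20. (¬s ∨ v) — v is true.
  21. (¬r ∨ t) — ¬r is true.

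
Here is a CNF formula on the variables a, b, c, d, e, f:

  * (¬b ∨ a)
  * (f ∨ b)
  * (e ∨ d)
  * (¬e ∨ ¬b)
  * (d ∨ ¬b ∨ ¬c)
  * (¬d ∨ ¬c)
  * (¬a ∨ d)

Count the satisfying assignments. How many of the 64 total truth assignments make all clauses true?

Case analysis on b and d:
  b=T, d=T: remaining (a,c,e,f) ∈ {(T,F,F,F); (T,F,F,T)} — 2.
  b=T, d=F: a clause becomes empty — 0.
  b=F, d=T: remaining (a,c,e,f) ∈ {(F,F,F,T); (F,F,T,T); (T,F,F,T); (T,F,T,T)} — 4.
  b=F, d=F: remaining (a,c,e,f) ∈ {(F,F,T,T); (F,T,T,T)} — 2.
Total: 2 + 0 + 4 + 2 = 8.

8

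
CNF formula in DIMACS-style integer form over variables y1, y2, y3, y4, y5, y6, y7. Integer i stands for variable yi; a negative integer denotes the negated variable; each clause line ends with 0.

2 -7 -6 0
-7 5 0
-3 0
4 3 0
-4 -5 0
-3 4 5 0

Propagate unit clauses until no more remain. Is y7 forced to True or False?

False

(!y3) is a unit clause: y3 = False.
(y4 || y3): since y3 = False, the clause reduces to (y4). y4 = True.
(!y4 || !y5): since y4 = True, the clause reduces to (!y5). y5 = False.
(!y7 || y5): since y5 = False, the clause reduces to (!y7). y7 = False.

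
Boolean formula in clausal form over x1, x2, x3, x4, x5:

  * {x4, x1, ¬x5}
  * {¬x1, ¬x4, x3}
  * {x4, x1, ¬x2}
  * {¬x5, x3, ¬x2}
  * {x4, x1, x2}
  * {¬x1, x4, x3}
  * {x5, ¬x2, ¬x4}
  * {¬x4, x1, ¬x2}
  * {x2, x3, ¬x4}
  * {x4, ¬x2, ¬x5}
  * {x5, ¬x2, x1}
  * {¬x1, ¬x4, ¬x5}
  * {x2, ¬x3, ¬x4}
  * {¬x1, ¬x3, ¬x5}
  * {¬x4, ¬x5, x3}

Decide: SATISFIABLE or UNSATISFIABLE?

SATISFIABLE

Branch on x1: take x1 = True.
Try x2 = False.
Set x3 = True and propagate.
  then x4 is forced to False.
  then x5 is forced to False.
So x1 = True  x2 = False  x3 = True  x4 = False  x5 = False is a satisfying assignment.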